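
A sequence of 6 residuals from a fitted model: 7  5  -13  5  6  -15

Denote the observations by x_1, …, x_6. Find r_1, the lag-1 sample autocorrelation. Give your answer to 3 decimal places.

Mean x̄ = (7 + 5 − 13 + 5 + 6 − 15)/6 = -0.8333
Deviations from mean: 7.8333, 5.8333, -12.1667, 5.8333, 6.8333, -14.1667
Σ(x_t−x̄)(x_{t+1}−x̄) = (45.6944) + (-70.9722) + (-70.9722) + (39.8611) + (-96.8056) = -153.1944
Denominator Σ(x_t−x̄)² = 524.8333
r_1 = -153.1944 / 524.8333 = -0.292

-0.292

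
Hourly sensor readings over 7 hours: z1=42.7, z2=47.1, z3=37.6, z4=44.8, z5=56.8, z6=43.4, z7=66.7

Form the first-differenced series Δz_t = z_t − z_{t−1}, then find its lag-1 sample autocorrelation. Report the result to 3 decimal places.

First differences Δz: 4.4, -9.5, 7.2, 12.0, -13.4, 23.3
Mean of differences = 4.0000
Numerator Σ(Δz_t−Δz̄)(Δz_{t+1}−Δz̄) = -498.0200
Denominator Σ(Δz_t−Δz̄)² = 931.9000
r_1(Δz) = -498.0200 / 931.9000 = -0.534

-0.534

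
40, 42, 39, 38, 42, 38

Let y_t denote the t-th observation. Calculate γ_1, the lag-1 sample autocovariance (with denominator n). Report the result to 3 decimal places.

-1.310

Mean ȳ = (40 + 42 + 39 + 38 + 42 + 38)/6 = 39.8333
Σ_{t=1}^{5}(y_t−ȳ)(y_{t+1}−ȳ) = -7.8611
γ_1 = -7.8611 / 6 = -1.310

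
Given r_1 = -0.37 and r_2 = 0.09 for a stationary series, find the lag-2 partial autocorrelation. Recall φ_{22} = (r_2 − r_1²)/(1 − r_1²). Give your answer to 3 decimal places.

φ_{22} = (r_2 − r_1²) / (1 − r_1²)
r_1² = (-0.37)² = 0.1369
Numerator = 0.09 − 0.1369 = -0.0469; denominator = 1 − 0.1369 = 0.8631
φ_{22} = -0.0469 / 0.8631 = -0.054

-0.054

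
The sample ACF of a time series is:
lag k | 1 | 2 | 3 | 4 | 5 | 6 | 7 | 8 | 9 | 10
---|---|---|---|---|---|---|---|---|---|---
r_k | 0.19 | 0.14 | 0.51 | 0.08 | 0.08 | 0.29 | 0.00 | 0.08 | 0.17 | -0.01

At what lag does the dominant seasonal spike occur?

3

The largest autocorrelation is r_3 = 0.51, with a weaker echo at lag 6 (0.29); the remaining lags stay at or below 0.19.
The dominant spike at lag 3 indicates a seasonal period of 3.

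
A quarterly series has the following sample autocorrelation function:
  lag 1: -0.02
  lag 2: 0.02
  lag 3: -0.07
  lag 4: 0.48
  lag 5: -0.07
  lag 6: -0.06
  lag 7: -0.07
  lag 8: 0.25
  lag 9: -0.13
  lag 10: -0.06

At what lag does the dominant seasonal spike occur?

4

The largest autocorrelation is r_4 = 0.48, with a weaker echo at lag 8 (0.25); the remaining lags stay at or below 0.02.
The dominant spike at lag 4 indicates a seasonal period of 4.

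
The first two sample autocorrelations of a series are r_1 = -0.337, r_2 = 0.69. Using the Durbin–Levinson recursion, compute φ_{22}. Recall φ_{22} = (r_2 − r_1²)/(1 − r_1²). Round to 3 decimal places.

φ_{22} = (r_2 − r_1²) / (1 − r_1²)
r_1² = (-0.337)² = 0.113569
Numerator = 0.69 − 0.1136 = 0.5764; denominator = 1 − 0.1136 = 0.8864
φ_{22} = 0.5764 / 0.8864 = 0.650

0.650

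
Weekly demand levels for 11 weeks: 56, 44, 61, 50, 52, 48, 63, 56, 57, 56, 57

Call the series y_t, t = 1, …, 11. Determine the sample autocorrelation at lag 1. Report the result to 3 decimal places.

Mean ȳ = (56 + 44 + 61 + 50 + 52 + 48 + 63 + 56 + 57 + 56 + 57)/11 = 54.5455
Numerator Σ_{t=1}^{10}(y_t−ȳ)(y_{t+1}−ȳ) = -116.8430
Denominator Σ(y_t−ȳ)² = 312.7273
r_1 = -116.8430 / 312.7273 = -0.374

-0.374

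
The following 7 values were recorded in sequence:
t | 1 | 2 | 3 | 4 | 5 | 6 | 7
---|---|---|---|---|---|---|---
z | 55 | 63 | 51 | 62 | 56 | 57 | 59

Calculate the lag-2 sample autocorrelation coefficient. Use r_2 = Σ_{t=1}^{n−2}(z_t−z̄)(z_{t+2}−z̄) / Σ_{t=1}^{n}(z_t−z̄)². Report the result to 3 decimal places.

Mean z̄ = (55 + 63 + 51 + 62 + 56 + 57 + 59)/7 = 57.5714
Deviations from mean: -2.5714, 5.4286, -6.5714, 4.4286, -1.5714, -0.5714, 1.4286
Numerator Σ_{t=1}^{5}(z_t−z̄)(z_{t+2}−z̄) = 46.4898
Denominator Σ(z_t−z̄)² = 103.7143
r_2 = 46.4898 / 103.7143 = 0.448

0.448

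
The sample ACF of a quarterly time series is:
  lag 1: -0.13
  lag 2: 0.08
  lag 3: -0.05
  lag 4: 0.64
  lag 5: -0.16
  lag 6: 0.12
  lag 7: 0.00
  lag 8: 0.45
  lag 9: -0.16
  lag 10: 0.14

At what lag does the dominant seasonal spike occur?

4

The largest autocorrelation is r_4 = 0.64, with a weaker echo at lag 8 (0.45); the remaining lags stay at or below 0.14.
The dominant spike at lag 4 indicates a seasonal period of 4.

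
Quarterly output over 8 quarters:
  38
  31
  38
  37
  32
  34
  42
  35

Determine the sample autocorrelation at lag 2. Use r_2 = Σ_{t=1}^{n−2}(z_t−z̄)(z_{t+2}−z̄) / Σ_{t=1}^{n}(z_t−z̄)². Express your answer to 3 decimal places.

Mean z̄ = (38 + 31 + 38 + 37 + 32 + 34 + 42 + 35)/8 = 35.8750
Σ(z_t−z̄)(z_{t+2}−z̄) = (4.5156) + (-5.4844) + (-8.2344) + (-2.1094) + (-23.7344) + (1.6406) = -33.4063
Denominator Σ(z_t−z̄)² = 90.8750
r_2 = -33.4063 / 90.8750 = -0.368

-0.368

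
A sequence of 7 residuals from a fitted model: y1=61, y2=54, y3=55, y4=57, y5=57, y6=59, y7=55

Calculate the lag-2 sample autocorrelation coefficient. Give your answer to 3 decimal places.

-0.226

Mean ȳ = (61 + 54 + 55 + 57 + 57 + 59 + 55)/7 = 56.8571
Σ(y_t−ȳ)(y_{t+2}−ȳ) = (-7.6939) + (-0.4082) + (-0.2653) + (0.3061) + (-0.2653) = -8.3265
Denominator Σ(y_t−ȳ)² = 36.8571
r_2 = -8.3265 / 36.8571 = -0.226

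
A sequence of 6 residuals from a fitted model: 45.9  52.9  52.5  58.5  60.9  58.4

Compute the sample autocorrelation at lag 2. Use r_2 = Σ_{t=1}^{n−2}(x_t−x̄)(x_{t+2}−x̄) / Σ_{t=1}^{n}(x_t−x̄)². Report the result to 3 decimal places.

Mean x̄ = (45.9 + 52.9 + 52.5 + 58.5 + 60.9 + 58.4)/6 = 54.8500
Deviations from mean: -8.9500, -1.9500, -2.3500, 3.6500, 6.0500, 3.5500
Numerator Σ_{t=1}^{4}(x_t−x̄)(x_{t+2}−x̄) = 12.6550
Denominator Σ(x_t−x̄)² = 151.9550
r_2 = 12.6550 / 151.9550 = 0.083

0.083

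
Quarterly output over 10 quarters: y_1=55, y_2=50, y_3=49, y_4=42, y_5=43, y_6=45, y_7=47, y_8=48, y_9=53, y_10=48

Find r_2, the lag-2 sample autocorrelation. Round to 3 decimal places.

Mean ȳ = (55 + 50 + 49 + 42 + 43 + 45 + 47 + 48 + 53 + 48)/10 = 48.0000
Numerator Σ_{t=1}^{8}(y_t−ȳ)(y_{t+2}−ȳ) = 8.0000
Denominator Σ(y_t−ȳ)² = 150.0000
r_2 = 8.0000 / 150.0000 = 0.053

0.053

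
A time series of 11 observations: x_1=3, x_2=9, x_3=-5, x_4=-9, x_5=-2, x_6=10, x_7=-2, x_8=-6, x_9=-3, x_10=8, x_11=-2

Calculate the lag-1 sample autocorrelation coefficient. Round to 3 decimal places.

-0.012

Mean x̄ = (3 + 9 − 5 − 9 − 2 + 10 − 2 − 6 − 3 + 8 − 2)/11 = 0.0909
Numerator Σ_{t=1}^{10}(x_t−x̄)(x_{t+1}−x̄) = -5.0083
Denominator Σ(x_t−x̄)² = 416.9091
r_1 = -5.0083 / 416.9091 = -0.012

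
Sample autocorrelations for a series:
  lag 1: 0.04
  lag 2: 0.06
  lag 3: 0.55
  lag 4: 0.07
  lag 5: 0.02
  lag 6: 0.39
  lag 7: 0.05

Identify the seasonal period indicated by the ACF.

3

The largest autocorrelation is r_3 = 0.55, with a weaker echo at lag 6 (0.39); the remaining lags stay at or below 0.07.
The dominant spike at lag 3 indicates a seasonal period of 3.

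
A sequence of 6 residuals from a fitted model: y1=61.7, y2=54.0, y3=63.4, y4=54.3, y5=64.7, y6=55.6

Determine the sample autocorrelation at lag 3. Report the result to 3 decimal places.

-0.477

Mean ȳ = (61.7 + 54.0 + 63.4 + 54.3 + 64.7 + 55.6)/6 = 58.9500
Σ(y_t−ȳ)(y_{t+3}−ȳ) = (-12.7875) + (-28.4625) + (-14.9075) = -56.1575
Denominator Σ(y_t−ȳ)² = 117.7750
r_3 = -56.1575 / 117.7750 = -0.477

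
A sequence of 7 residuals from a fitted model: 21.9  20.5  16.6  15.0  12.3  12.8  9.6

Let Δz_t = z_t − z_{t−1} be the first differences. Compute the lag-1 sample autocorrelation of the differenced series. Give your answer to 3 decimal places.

First differences Δz: -1.4, -3.9, -1.6, -2.7, 0.5, -3.2
Mean of differences = -2.0500
Numerator Σ(Δz_t−Δz̄)(Δz_{t+1}−Δz̄) = -6.9175
Denominator Σ(Δz_t−Δz̄)² = 12.2950
r_1(Δz) = -6.9175 / 12.2950 = -0.563

-0.563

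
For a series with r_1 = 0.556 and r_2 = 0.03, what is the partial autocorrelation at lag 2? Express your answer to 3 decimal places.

φ_{22} = (r_2 − r_1²) / (1 − r_1²)
r_1² = (0.556)² = 0.309136
Numerator = 0.03 − 0.3091 = -0.2791; denominator = 1 − 0.3091 = 0.6909
φ_{22} = -0.2791 / 0.6909 = -0.404

-0.404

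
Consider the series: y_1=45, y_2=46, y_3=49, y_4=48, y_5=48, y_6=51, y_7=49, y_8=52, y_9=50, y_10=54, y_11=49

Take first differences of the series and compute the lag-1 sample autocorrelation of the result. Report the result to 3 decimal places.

First differences Δy: 1, 3, -1, 0, 3, -2, 3, -2, 4, -5
Mean of differences = 0.4000
Numerator Σ(Δy_t−Δȳ)(Δy_{t+1}−Δȳ) = -49.3600
Denominator Σ(Δy_t−Δȳ)² = 76.4000
r_1(Δy) = -49.3600 / 76.4000 = -0.646

-0.646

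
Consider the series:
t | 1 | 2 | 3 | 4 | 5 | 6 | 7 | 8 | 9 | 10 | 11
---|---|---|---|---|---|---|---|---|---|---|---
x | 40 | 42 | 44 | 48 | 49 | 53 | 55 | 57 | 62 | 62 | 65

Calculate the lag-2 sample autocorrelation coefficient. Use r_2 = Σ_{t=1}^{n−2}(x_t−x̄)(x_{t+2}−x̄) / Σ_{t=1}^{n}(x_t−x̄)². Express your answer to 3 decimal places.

Mean x̄ = (40 + 42 + 44 + 48 + 49 + 53 + 55 + 57 + 62 + 62 + 65)/11 = 52.4545
Numerator Σ_{t=1}^{9}(x_t−x̄)(x_{t+2}−x̄) = 359.7686
Denominator Σ(x_t−x̄)² = 734.7273
r_2 = 359.7686 / 734.7273 = 0.490

0.490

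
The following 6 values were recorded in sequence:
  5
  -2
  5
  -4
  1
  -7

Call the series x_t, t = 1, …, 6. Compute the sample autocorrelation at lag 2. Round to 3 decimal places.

Mean x̄ = (5 − 2 + 5 − 4 + 1 − 7)/6 = -0.3333
Deviations from mean: 5.3333, -1.6667, 5.3333, -3.6667, 1.3333, -6.6667
Σ(x_t−x̄)(x_{t+2}−x̄) = (28.4444) + (6.1111) + (7.1111) + (24.4444) = 66.1111
Denominator Σ(x_t−x̄)² = 119.3333
r_2 = 66.1111 / 119.3333 = 0.554

0.554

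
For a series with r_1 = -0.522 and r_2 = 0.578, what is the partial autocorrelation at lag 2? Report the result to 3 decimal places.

φ_{22} = (r_2 − r_1²) / (1 − r_1²)
r_1² = (-0.522)² = 0.272484
Numerator = 0.578 − 0.2725 = 0.3055; denominator = 1 − 0.2725 = 0.7275
φ_{22} = 0.3055 / 0.7275 = 0.420

0.420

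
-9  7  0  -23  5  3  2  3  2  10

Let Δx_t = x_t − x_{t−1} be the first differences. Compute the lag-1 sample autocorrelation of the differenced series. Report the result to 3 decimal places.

-0.396

First differences Δx: 16, -7, -23, 28, -2, -1, 1, -1, 8
Mean of differences = 2.1111
Numerator Σ(Δx_t−Δx̄)(Δx_{t+1}−Δx̄) = -652.9012
Denominator Σ(Δx_t−Δx̄)² = 1648.8889
r_1(Δx) = -652.9012 / 1648.8889 = -0.396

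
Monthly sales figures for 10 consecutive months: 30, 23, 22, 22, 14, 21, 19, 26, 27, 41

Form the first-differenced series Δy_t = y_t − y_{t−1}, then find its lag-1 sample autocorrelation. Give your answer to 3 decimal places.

First differences Δy: -7, -1, 0, -8, 7, -2, 7, 1, 14
Mean of differences = 1.2222
Numerator Σ(Δy_t−Δȳ)(Δy_{t+1}−Δȳ) = -62.3827
Denominator Σ(Δy_t−Δȳ)² = 399.5556
r_1(Δy) = -62.3827 / 399.5556 = -0.156

-0.156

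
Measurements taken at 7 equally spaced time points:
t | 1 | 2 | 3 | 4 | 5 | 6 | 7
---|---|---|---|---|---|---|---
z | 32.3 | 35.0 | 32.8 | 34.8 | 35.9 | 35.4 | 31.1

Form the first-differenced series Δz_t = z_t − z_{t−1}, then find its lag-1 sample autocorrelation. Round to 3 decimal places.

-0.181

First differences Δz: 2.7, -2.2, 2.0, 1.1, -0.5, -4.3
Mean of differences = -0.2000
Numerator Σ(Δz_t−Δz̄)(Δz_{t+1}−Δz̄) = -6.5000
Denominator Σ(Δz_t−Δz̄)² = 35.8400
r_1(Δz) = -6.5000 / 35.8400 = -0.181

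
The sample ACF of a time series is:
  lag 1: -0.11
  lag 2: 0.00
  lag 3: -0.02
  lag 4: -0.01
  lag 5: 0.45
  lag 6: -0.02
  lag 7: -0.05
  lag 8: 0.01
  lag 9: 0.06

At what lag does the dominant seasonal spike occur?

The largest autocorrelation is r_5 = 0.45; the remaining lags stay at or below 0.06.
The dominant spike at lag 5 indicates a seasonal period of 5.

5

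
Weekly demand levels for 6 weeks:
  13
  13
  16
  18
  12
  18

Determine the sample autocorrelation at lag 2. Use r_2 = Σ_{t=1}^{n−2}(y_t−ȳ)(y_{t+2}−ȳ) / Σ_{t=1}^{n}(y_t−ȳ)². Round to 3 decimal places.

-0.056

Mean ȳ = (13 + 13 + 16 + 18 + 12 + 18)/6 = 15.0000
Deviations from mean: -2.0000, -2.0000, 1.0000, 3.0000, -3.0000, 3.0000
Numerator Σ_{t=1}^{4}(y_t−ȳ)(y_{t+2}−ȳ) = -2.0000
Denominator Σ(y_t−ȳ)² = 36.0000
r_2 = -2.0000 / 36.0000 = -0.056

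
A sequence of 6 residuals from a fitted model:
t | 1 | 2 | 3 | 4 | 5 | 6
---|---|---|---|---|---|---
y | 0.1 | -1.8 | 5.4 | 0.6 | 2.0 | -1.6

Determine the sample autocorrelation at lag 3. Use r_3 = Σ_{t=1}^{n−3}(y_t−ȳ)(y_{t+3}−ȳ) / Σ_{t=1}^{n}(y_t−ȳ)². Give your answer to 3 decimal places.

-0.393

Mean ȳ = (0.1 − 1.8 + 5.4 + 0.6 + 2.0 − 1.6)/6 = 0.7833
Deviations from mean: -0.6833, -2.5833, 4.6167, -0.1833, 1.2167, -2.3833
Σ(y_t−ȳ)(y_{t+3}−ȳ) = (0.1253) + (-3.1431) + (-11.0031) = -14.0208
Denominator Σ(y_t−ȳ)² = 35.6483
r_3 = -14.0208 / 35.6483 = -0.393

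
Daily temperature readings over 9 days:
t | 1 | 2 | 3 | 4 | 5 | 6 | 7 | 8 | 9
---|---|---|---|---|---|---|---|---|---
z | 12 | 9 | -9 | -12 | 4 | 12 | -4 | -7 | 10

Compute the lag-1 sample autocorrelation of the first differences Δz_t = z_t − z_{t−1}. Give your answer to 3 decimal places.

First differences Δz: -3, -18, -3, 16, 8, -16, -3, 17
Mean of differences = -0.2500
Numerator Σ(Δz_t−Δz̄)(Δz_{t+1}−Δz̄) = 52.9375
Denominator Σ(Δz_t−Δz̄)² = 1215.5000
r_1(Δz) = 52.9375 / 1215.5000 = 0.044

0.044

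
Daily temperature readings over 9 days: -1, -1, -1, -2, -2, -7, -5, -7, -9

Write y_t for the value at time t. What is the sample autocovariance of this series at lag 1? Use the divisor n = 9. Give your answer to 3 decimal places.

Mean ȳ = (-1 − 1 − 1 − 2 − 2 − 7 − 5 − 7 − 9)/9 = -3.8889
Σ_{t=1}^{8}(y_t−ȳ)(y_{t+1}−ȳ) = 42.6543
γ_1 = 42.6543 / 9 = 4.739

4.739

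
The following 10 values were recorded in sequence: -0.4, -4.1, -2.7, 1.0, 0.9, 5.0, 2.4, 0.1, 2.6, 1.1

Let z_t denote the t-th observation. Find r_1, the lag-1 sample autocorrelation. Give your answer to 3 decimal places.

0.446

Mean z̄ = (-0.4 − 4.1 − 2.7 + 1.0 + 0.9 + 5.0 + 2.4 + 0.1 + 2.6 + 1.1)/10 = 0.5900
Numerator Σ_{t=1}^{9}(z_t−z̄)(z_{t+1}−z̄) = 27.3539
Denominator Σ(z_t−z̄)² = 61.3290
r_1 = 27.3539 / 61.3290 = 0.446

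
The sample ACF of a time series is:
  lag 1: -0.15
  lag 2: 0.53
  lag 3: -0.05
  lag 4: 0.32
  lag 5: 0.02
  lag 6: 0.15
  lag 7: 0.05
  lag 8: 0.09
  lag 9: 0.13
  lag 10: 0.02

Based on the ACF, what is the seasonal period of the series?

The largest autocorrelation is r_2 = 0.53, with weaker echoes at lags 4 (0.32) and 6 (0.15); the remaining lags stay at or below 0.13.
The dominant spike at lag 2 indicates a seasonal period of 2.

2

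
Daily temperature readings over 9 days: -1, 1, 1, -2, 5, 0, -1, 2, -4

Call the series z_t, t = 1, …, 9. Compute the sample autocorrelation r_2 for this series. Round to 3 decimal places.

Mean z̄ = (-1 + 1 + 1 − 2 + 5 + 0 − 1 + 2 − 4)/9 = 0.1111
Σ(z_t−z̄)(z_{t+2}−z̄) = (-0.9877) + (-1.8765) + (4.3457) + (0.2346) + (-5.4321) + (-0.2099) + (4.5679) = 0.6420
Denominator Σ(z_t−z̄)² = 52.8889
r_2 = 0.6420 / 52.8889 = 0.012

0.012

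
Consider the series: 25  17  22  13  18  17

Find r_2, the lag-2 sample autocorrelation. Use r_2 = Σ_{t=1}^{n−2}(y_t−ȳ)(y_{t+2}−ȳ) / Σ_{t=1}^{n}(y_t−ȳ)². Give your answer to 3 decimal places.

0.423

Mean ȳ = (25 + 17 + 22 + 13 + 18 + 17)/6 = 18.6667
Deviations from mean: 6.3333, -1.6667, 3.3333, -5.6667, -0.6667, -1.6667
Numerator Σ_{t=1}^{4}(y_t−ȳ)(y_{t+2}−ȳ) = 37.7778
Denominator Σ(y_t−ȳ)² = 89.3333
r_2 = 37.7778 / 89.3333 = 0.423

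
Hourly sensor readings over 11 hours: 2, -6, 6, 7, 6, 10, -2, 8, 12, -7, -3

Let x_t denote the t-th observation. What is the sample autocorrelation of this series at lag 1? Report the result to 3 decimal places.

Mean x̄ = (2 − 6 + 6 + 7 + 6 + 10 − 2 + 8 + 12 − 7 − 3)/11 = 3.0000
Numerator Σ_{t=1}^{10}(x_t−x̄)(x_{t+1}−x̄) = -18.0000
Denominator Σ(x_t−x̄)² = 432.0000
r_1 = -18.0000 / 432.0000 = -0.042

-0.042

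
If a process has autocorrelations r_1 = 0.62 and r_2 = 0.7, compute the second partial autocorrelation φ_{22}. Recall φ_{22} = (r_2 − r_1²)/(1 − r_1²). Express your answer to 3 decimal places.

φ_{22} = (r_2 − r_1²) / (1 − r_1²)
r_1² = (0.62)² = 0.3844
Numerator = 0.7 − 0.3844 = 0.3156; denominator = 1 − 0.3844 = 0.6156
φ_{22} = 0.3156 / 0.6156 = 0.513

0.513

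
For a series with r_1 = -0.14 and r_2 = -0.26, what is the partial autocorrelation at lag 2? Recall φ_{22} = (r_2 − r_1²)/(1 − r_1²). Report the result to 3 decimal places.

φ_{22} = (r_2 − r_1²) / (1 − r_1²)
r_1² = (-0.14)² = 0.0196
Numerator = -0.26 − 0.0196 = -0.2796; denominator = 1 − 0.0196 = 0.9804
φ_{22} = -0.2796 / 0.9804 = -0.285

-0.285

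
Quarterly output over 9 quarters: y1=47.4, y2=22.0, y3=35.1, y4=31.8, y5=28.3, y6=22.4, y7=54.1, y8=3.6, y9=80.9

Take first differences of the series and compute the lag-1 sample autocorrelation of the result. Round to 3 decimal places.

First differences Δy: -25.4, 13.1, -3.3, -3.5, -5.9, 31.7, -50.5, 77.3
Mean of differences = 4.1875
Numerator Σ(Δy_t−Δȳ)(Δy_{t+1}−Δȳ) = -5975.7852
Denominator Σ(Δy_t−Δȳ)² = 10264.8688
r_1(Δy) = -5975.7852 / 10264.8688 = -0.582

-0.582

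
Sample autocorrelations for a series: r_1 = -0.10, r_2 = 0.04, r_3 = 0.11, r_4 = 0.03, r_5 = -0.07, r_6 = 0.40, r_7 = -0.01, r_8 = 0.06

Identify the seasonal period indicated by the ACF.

The largest autocorrelation is r_6 = 0.40; the remaining lags stay at or below 0.11.
The dominant spike at lag 6 indicates a seasonal period of 6.

6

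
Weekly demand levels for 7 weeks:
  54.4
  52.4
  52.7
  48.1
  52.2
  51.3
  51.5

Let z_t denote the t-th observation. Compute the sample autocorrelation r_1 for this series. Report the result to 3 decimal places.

-0.125

Mean z̄ = (54.4 + 52.4 + 52.7 + 48.1 + 52.2 + 51.3 + 51.5)/7 = 51.8000
Deviations from mean: 2.6000, 0.6000, 0.9000, -3.7000, 0.4000, -0.5000, -0.3000
Numerator Σ_{t=1}^{6}(z_t−z̄)(z_{t+1}−z̄) = -2.7600
Denominator Σ(z_t−z̄)² = 22.1200
r_1 = -2.7600 / 22.1200 = -0.125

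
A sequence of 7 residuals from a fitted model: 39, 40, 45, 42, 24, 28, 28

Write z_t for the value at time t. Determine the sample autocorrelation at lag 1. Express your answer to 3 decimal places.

Mean z̄ = (39 + 40 + 45 + 42 + 24 + 28 + 28)/7 = 35.1429
Numerator Σ_{t=1}^{6}(z_t−z̄)(z_{t+1}−z̄) = 188.4082
Denominator Σ(z_t−z̄)² = 408.8571
r_1 = 188.4082 / 408.8571 = 0.461

0.461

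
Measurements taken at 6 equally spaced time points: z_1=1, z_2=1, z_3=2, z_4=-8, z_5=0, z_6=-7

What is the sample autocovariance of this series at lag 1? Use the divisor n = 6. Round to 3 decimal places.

-4.255

Mean z̄ = (1 + 1 + 2 − 8 + 0 − 7)/6 = -1.8333
Deviations: 2.8333, 2.8333, 3.8333, -6.1667, 1.8333, -5.1667
Σ_{t=1}^{5}(z_t−z̄)(z_{t+1}−z̄) = -25.5278
γ_1 = -25.5278 / 6 = -4.255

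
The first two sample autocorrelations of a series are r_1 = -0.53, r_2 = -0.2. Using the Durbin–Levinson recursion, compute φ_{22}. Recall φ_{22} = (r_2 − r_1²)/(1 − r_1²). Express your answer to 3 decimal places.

φ_{22} = (r_2 − r_1²) / (1 − r_1²)
r_1² = (-0.53)² = 0.2809
Numerator = -0.2 − 0.2809 = -0.4809; denominator = 1 − 0.2809 = 0.7191
φ_{22} = -0.4809 / 0.7191 = -0.669

-0.669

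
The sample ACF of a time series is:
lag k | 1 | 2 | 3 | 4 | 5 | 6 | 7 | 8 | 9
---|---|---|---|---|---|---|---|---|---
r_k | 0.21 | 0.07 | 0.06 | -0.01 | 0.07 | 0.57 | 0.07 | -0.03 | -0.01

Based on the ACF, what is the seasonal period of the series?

The largest autocorrelation is r_6 = 0.57; the remaining lags stay at or below 0.21. The elevated value at lag 1 (0.21), dropping to 0.07 at lag 2, reflects decaying short-term dependence rather than seasonality.
The dominant spike at lag 6 indicates a seasonal period of 6.

6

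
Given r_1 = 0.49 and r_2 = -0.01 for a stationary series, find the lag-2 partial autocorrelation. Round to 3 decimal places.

φ_{22} = (r_2 − r_1²) / (1 − r_1²)
r_1² = (0.49)² = 0.2401
Numerator = -0.01 − 0.2401 = -0.2501; denominator = 1 − 0.2401 = 0.7599
φ_{22} = -0.2501 / 0.7599 = -0.329

-0.329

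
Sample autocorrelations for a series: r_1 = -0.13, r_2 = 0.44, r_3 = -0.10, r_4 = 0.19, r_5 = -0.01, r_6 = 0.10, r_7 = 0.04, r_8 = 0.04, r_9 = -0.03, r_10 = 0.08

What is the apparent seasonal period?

2

The largest autocorrelation is r_2 = 0.44, with a weaker echo at lag 4 (0.19); the remaining lags stay at or below 0.10.
The dominant spike at lag 2 indicates a seasonal period of 2.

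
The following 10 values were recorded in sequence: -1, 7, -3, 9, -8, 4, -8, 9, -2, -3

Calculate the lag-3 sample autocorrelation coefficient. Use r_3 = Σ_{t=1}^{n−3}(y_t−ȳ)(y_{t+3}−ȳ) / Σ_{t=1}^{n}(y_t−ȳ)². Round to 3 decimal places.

Mean ȳ = (-1 + 7 − 3 + 9 − 8 + 4 − 8 + 9 − 2 − 3)/10 = 0.4000
Numerator Σ_{t=1}^{7}(y_t−ȳ)(y_{t+3}−ȳ) = -204.2800
Denominator Σ(y_t−ȳ)² = 376.4000
r_3 = -204.2800 / 376.4000 = -0.543

-0.543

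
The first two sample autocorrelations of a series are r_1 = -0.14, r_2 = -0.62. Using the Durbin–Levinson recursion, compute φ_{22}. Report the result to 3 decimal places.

-0.652

φ_{22} = (r_2 − r_1²) / (1 − r_1²)
r_1² = (-0.14)² = 0.0196
Numerator = -0.62 − 0.0196 = -0.6396; denominator = 1 − 0.0196 = 0.9804
φ_{22} = -0.6396 / 0.9804 = -0.652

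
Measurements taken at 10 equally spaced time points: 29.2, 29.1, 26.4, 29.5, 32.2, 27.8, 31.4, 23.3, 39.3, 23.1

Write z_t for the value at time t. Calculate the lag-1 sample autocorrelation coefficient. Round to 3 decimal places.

-0.712

Mean z̄ = (29.2 + 29.1 + 26.4 + 29.5 + 32.2 + 27.8 + 31.4 + 23.3 + 39.3 + 23.1)/10 = 29.1300
Numerator Σ_{t=1}^{9}(z_t−z̄)(z_{t+1}−z̄) = -140.7469
Denominator Σ(z_t−z̄)² = 197.7210
r_1 = -140.7469 / 197.7210 = -0.712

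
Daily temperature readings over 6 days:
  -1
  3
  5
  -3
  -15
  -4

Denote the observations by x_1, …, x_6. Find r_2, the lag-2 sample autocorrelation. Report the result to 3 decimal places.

Mean x̄ = (-1 + 3 + 5 − 3 − 15 − 4)/6 = -2.5000
Σ(x_t−x̄)(x_{t+2}−x̄) = (11.2500) + (-2.7500) + (-93.7500) + (0.7500) = -84.5000
Denominator Σ(x_t−x̄)² = 247.5000
r_2 = -84.5000 / 247.5000 = -0.341

-0.341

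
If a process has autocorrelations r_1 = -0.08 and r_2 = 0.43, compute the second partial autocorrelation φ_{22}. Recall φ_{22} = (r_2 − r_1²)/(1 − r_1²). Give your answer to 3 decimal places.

φ_{22} = (r_2 − r_1²) / (1 − r_1²)
r_1² = (-0.08)² = 0.0064
Numerator = 0.43 − 0.0064 = 0.4236; denominator = 1 − 0.0064 = 0.9936
φ_{22} = 0.4236 / 0.9936 = 0.426

0.426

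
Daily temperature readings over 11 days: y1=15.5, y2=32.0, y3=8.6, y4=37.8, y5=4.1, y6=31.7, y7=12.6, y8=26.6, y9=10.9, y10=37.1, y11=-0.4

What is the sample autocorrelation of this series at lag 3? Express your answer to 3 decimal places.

-0.532

Mean ȳ = (15.5 + 32.0 + 8.6 + 37.8 + 4.1 + 31.7 + 12.6 + 26.6 + 10.9 + 37.1 − 0.4)/11 = 19.6818
Numerator Σ_{t=1}^{8}(y_t−ȳ)(y_{t+3}−ȳ) = -1004.8210
Denominator Σ(y_t−ȳ)² = 1889.3364
r_3 = -1004.8210 / 1889.3364 = -0.532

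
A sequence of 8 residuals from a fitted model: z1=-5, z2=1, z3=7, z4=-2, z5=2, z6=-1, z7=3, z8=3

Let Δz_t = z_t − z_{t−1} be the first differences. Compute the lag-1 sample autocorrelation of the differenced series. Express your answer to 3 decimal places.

First differences Δz: 6, 6, -9, 4, -3, 4, 0
Mean of differences = 1.1429
Numerator Σ(Δz_t−Δz̄)(Δz_{t+1}−Δz̄) = -81.5918
Denominator Σ(Δz_t−Δz̄)² = 184.8571
r_1(Δz) = -81.5918 / 184.8571 = -0.441

-0.441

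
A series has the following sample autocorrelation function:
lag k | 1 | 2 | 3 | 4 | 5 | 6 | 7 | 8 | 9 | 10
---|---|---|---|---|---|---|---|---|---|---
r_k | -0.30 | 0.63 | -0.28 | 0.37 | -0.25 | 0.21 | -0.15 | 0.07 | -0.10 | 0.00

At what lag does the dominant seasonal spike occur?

The largest autocorrelation is r_2 = 0.63, with weaker echoes at lags 4 (0.37) and 6 (0.21); the remaining lags stay at or below 0.07.
The dominant spike at lag 2 indicates a seasonal period of 2.

2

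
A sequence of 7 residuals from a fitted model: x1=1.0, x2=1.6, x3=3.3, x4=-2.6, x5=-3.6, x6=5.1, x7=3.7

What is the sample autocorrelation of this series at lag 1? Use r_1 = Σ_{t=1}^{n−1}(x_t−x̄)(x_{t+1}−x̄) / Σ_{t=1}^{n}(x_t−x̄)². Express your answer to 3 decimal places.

Mean x̄ = (1.0 + 1.6 + 3.3 − 2.6 − 3.6 + 5.1 + 3.7)/7 = 1.2143
Numerator Σ_{t=1}^{6}(x_t−x̄)(x_{t+1}−x̄) = 2.0812
Denominator Σ(x_t−x̄)² = 63.5486
r_1 = 2.0812 / 63.5486 = 0.033

0.033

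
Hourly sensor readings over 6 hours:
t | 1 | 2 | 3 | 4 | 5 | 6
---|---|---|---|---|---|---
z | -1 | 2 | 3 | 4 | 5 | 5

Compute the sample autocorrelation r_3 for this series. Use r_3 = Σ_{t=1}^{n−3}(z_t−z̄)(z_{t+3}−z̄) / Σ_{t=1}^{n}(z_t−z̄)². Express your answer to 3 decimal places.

-0.231

Mean z̄ = (-1 + 2 + 3 + 4 + 5 + 5)/6 = 3.0000
Deviations from mean: -4.0000, -1.0000, 0.0000, 1.0000, 2.0000, 2.0000
Numerator Σ_{t=1}^{3}(z_t−z̄)(z_{t+3}−z̄) = -6.0000
Denominator Σ(z_t−z̄)² = 26.0000
r_3 = -6.0000 / 26.0000 = -0.231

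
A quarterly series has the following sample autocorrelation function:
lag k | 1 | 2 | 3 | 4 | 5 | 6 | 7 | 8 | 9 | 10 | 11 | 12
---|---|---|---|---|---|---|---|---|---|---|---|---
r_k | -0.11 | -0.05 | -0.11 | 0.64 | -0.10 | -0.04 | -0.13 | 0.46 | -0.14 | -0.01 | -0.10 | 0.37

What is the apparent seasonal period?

4

The largest autocorrelation is r_4 = 0.64, with weaker echoes at lags 8 (0.46) and 12 (0.37); the remaining lags stay at or below -0.01.
The dominant spike at lag 4 indicates a seasonal period of 4.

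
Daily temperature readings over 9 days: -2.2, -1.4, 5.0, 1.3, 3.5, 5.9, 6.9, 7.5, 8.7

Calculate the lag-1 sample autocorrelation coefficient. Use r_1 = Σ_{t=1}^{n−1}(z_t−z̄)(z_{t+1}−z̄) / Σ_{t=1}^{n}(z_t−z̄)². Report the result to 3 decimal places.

Mean z̄ = (-2.2 − 1.4 + 5.0 + 1.3 + 3.5 + 5.9 + 6.9 + 7.5 + 8.7)/9 = 3.9111
Numerator Σ_{t=1}^{8}(z_t−z̄)(z_{t+1}−z̄) = 57.9443
Denominator Σ(z_t−z̄)² = 122.4289
r_1 = 57.9443 / 122.4289 = 0.473

0.473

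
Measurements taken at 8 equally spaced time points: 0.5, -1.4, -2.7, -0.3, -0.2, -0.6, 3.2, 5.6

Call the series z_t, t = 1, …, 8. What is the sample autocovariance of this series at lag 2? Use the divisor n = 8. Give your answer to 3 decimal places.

-0.348

Mean z̄ = (0.5 − 1.4 − 2.7 − 0.3 − 0.2 − 0.6 + 3.2 + 5.6)/8 = 0.5125
Σ_{t=1}^{6}(z_t−z̄)(z_{t+2}−z̄) = -2.7878
γ_2 = -2.7878 / 8 = -0.348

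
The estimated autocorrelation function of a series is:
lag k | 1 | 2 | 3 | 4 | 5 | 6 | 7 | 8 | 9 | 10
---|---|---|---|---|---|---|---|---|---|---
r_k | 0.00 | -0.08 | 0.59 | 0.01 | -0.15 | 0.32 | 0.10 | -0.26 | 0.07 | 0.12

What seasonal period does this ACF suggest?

3

The largest autocorrelation is r_3 = 0.59, with a weaker echo at lag 6 (0.32); the remaining lags stay at or below 0.12.
The dominant spike at lag 3 indicates a seasonal period of 3.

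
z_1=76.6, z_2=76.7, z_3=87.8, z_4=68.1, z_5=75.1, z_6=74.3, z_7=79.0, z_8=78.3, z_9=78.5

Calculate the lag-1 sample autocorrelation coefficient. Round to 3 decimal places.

-0.364

Mean z̄ = (76.6 + 76.7 + 87.8 + 68.1 + 75.1 + 74.3 + 79.0 + 78.3 + 78.5)/9 = 77.1556
Numerator Σ_{t=1}^{8}(z_t−z̄)(z_{t+1}−z̄) = -78.1209
Denominator Σ(z_t−z̄)² = 214.7222
r_1 = -78.1209 / 214.7222 = -0.364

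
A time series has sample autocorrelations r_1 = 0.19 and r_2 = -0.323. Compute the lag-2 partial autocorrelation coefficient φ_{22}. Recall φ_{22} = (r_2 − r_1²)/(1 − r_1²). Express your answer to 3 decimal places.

-0.373

φ_{22} = (r_2 − r_1²) / (1 − r_1²)
r_1² = (0.19)² = 0.0361
Numerator = -0.323 − 0.0361 = -0.3591; denominator = 1 − 0.0361 = 0.9639
φ_{22} = -0.3591 / 0.9639 = -0.373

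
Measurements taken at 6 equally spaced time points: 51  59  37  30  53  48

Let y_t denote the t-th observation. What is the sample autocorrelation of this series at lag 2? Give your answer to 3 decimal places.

-0.583

Mean ȳ = (51 + 59 + 37 + 30 + 53 + 48)/6 = 46.3333
Deviations from mean: 4.6667, 12.6667, -9.3333, -16.3333, 6.6667, 1.6667
Σ(y_t−ȳ)(y_{t+2}−ȳ) = (-43.5556) + (-206.8889) + (-62.2222) + (-27.2222) = -339.8889
Denominator Σ(y_t−ȳ)² = 583.3333
r_2 = -339.8889 / 583.3333 = -0.583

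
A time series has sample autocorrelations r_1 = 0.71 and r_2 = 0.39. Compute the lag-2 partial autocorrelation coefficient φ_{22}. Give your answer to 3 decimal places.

-0.230

φ_{22} = (r_2 − r_1²) / (1 − r_1²)
r_1² = (0.71)² = 0.5041
Numerator = 0.39 − 0.5041 = -0.1141; denominator = 1 − 0.5041 = 0.4959
φ_{22} = -0.1141 / 0.4959 = -0.230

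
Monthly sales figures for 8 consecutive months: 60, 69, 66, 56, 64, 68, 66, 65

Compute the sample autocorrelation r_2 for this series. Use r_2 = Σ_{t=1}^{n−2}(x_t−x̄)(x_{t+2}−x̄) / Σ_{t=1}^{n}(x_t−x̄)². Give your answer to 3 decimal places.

-0.584

Mean x̄ = (60 + 69 + 66 + 56 + 64 + 68 + 66 + 65)/8 = 64.2500
Deviations from mean: -4.2500, 4.7500, 1.7500, -8.2500, -0.2500, 3.7500, 1.7500, 0.7500
Σ(x_t−x̄)(x_{t+2}−x̄) = (-7.4375) + (-39.1875) + (-0.4375) + (-30.9375) + (-0.4375) + (2.8125) = -75.6250
Denominator Σ(x_t−x̄)² = 129.5000
r_2 = -75.6250 / 129.5000 = -0.584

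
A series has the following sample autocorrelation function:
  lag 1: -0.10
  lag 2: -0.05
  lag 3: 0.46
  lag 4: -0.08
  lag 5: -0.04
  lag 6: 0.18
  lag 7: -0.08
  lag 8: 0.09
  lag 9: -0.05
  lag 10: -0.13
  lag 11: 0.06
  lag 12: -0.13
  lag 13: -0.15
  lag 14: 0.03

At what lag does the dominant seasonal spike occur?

The largest autocorrelation is r_3 = 0.46, with a weaker echo at lag 6 (0.18); the remaining lags stay at or below 0.09.
The dominant spike at lag 3 indicates a seasonal period of 3.

3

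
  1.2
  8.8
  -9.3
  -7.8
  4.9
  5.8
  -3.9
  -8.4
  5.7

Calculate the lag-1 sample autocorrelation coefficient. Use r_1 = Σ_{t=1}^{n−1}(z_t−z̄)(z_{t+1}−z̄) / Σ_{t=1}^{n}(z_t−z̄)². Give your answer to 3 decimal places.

-0.124

Mean z̄ = (1.2 + 8.8 − 9.3 − 7.8 + 4.9 + 5.8 − 3.9 − 8.4 + 5.7)/9 = -0.3333
Numerator Σ_{t=1}^{8}(z_t−z̄)(z_{t+1}−z̄) = -49.6911
Denominator Σ(z_t−z̄)² = 401.1200
r_1 = -49.6911 / 401.1200 = -0.124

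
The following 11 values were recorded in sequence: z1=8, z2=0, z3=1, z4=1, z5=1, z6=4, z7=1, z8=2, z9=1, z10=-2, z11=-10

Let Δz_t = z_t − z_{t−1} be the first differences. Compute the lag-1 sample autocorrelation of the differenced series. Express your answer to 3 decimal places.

First differences Δz: -8, 1, 0, 0, 3, -3, 1, -1, -3, -8
Mean of differences = -1.8000
Numerator Σ(Δz_t−Δz̄)(Δz_{t+1}−Δz̄) = -0.8400
Denominator Σ(Δz_t−Δz̄)² = 125.6000
r_1(Δz) = -0.8400 / 125.6000 = -0.007

-0.007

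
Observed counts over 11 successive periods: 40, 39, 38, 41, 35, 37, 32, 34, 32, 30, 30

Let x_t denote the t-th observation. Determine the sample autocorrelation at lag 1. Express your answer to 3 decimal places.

Mean x̄ = (40 + 39 + 38 + 41 + 35 + 37 + 32 + 34 + 32 + 30 + 30)/11 = 35.2727
Numerator Σ_{t=1}^{10}(x_t−x̄)(x_{t+1}−x̄) = 89.1074
Denominator Σ(x_t−x̄)² = 158.1818
r_1 = 89.1074 / 158.1818 = 0.563

0.563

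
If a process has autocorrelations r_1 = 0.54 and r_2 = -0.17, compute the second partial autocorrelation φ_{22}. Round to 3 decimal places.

φ_{22} = (r_2 − r_1²) / (1 − r_1²)
r_1² = (0.54)² = 0.2916
Numerator = -0.17 − 0.2916 = -0.4616; denominator = 1 − 0.2916 = 0.7084
φ_{22} = -0.4616 / 0.7084 = -0.652

-0.652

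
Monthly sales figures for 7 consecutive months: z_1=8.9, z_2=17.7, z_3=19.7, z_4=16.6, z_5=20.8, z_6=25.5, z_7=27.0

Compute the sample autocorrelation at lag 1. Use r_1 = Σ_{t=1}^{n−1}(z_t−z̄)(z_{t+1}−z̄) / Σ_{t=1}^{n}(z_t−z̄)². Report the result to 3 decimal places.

Mean z̄ = (8.9 + 17.7 + 19.7 + 16.6 + 20.8 + 25.5 + 27.0)/7 = 19.4571
Deviations from mean: -10.5571, -1.7571, 0.2429, -2.8571, 1.3429, 6.0429, 7.5429
Σ(z_t−z̄)(z_{t+1}−z̄) = (18.5504) + (-0.4267) + (-0.6939) + (-3.8367) + (8.1147) + (45.5804) = 67.2882
Denominator Σ(z_t−z̄)² = 217.9771
r_1 = 67.2882 / 217.9771 = 0.309

0.309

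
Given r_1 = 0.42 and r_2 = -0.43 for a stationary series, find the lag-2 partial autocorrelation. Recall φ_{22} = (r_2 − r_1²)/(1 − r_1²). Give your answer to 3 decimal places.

φ_{22} = (r_2 − r_1²) / (1 − r_1²)
r_1² = (0.42)² = 0.1764
Numerator = -0.43 − 0.1764 = -0.6064; denominator = 1 − 0.1764 = 0.8236
φ_{22} = -0.6064 / 0.8236 = -0.736

-0.736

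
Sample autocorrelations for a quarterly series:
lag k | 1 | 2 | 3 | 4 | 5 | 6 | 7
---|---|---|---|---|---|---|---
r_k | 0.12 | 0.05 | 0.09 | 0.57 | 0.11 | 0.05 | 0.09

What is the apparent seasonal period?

The largest autocorrelation is r_4 = 0.57; the remaining lags stay at or below 0.12.
The dominant spike at lag 4 indicates a seasonal period of 4.

4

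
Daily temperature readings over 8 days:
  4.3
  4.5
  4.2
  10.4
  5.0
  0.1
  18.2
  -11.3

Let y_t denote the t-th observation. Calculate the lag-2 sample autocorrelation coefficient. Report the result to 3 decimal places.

0.103

Mean ȳ = (4.3 + 4.5 + 4.2 + 10.4 + 5.0 + 0.1 + 18.2 − 11.3)/8 = 4.4250
Deviations from mean: -0.1250, 0.0750, -0.2250, 5.9750, 0.5750, -4.3250, 13.7750, -15.7250
Σ(y_t−ȳ)(y_{t+2}−ȳ) = (0.0281) + (0.4481) + (-0.1294) + (-25.8419) + (7.9206) + (68.0106) = 50.4363
Denominator Σ(y_t−ȳ)² = 491.8350
r_2 = 50.4363 / 491.8350 = 0.103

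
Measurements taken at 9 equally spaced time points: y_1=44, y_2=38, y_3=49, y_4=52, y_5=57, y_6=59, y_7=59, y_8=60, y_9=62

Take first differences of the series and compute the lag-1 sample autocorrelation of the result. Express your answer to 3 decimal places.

-0.380

First differences Δy: -6, 11, 3, 5, 2, 0, 1, 2
Mean of differences = 2.2500
Numerator Σ(Δy_t−Δȳ)(Δy_{t+1}−Δȳ) = -60.5625
Denominator Σ(Δy_t−Δȳ)² = 159.5000
r_1(Δy) = -60.5625 / 159.5000 = -0.380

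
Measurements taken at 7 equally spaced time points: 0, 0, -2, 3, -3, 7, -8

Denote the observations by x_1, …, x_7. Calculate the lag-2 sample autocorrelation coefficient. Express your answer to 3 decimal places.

Mean x̄ = (0 + 0 − 2 + 3 − 3 + 7 − 8)/7 = -0.4286
Numerator Σ_{t=1}^{5}(x_t−x̄)(x_{t+2}−x̄) = 49.7755
Denominator Σ(x_t−x̄)² = 133.7143
r_2 = 49.7755 / 133.7143 = 0.372

0.372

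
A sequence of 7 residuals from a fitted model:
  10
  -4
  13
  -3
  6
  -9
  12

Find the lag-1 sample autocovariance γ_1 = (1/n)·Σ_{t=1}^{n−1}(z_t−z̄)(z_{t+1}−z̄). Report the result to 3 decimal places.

-47.781

Mean z̄ = (10 − 4 + 13 − 3 + 6 − 9 + 12)/7 = 3.5714
Σ_{t=1}^{6}(z_t−z̄)(z_{t+1}−z̄) = -334.4694
γ_1 = -334.4694 / 7 = -47.781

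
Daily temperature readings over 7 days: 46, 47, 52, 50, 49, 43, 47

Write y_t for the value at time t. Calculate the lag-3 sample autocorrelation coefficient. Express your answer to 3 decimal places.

Mean ȳ = (46 + 47 + 52 + 50 + 49 + 43 + 47)/7 = 47.7143
Deviations from mean: -1.7143, -0.7143, 4.2857, 2.2857, 1.2857, -4.7143, -0.7143
Numerator Σ_{t=1}^{4}(y_t−ȳ)(y_{t+3}−ȳ) = -26.6735
Denominator Σ(y_t−ȳ)² = 51.4286
r_3 = -26.6735 / 51.4286 = -0.519

-0.519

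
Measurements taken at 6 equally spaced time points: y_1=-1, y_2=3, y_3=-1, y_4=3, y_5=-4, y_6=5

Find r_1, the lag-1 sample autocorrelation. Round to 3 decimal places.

Mean ȳ = (-1 + 3 − 1 + 3 − 4 + 5)/6 = 0.8333
Deviations from mean: -1.8333, 2.1667, -1.8333, 2.1667, -4.8333, 4.1667
Σ(y_t−ȳ)(y_{t+1}−ȳ) = (-3.9722) + (-3.9722) + (-3.9722) + (-10.4722) + (-20.1389) = -42.5278
Denominator Σ(y_t−ȳ)² = 56.8333
r_1 = -42.5278 / 56.8333 = -0.748

-0.748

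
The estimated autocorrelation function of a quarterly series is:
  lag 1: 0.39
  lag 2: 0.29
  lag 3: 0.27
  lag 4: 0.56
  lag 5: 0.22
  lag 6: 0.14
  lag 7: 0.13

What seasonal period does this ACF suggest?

The largest autocorrelation is r_4 = 0.56; the remaining lags stay at or below 0.39. The elevated value at lag 1 (0.39), dropping to 0.29 at lag 2, reflects decaying short-term dependence rather than seasonality.
The dominant spike at lag 4 indicates a seasonal period of 4.

4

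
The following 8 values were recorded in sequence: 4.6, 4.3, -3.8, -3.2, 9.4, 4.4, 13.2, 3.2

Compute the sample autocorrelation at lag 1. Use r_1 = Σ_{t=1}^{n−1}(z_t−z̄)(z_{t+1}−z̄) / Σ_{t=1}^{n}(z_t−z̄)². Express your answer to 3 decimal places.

Mean z̄ = (4.6 + 4.3 − 3.8 − 3.2 + 9.4 + 4.4 + 13.2 + 3.2)/8 = 4.0125
Σ(z_t−z̄)(z_{t+1}−z̄) = (0.1689) + (-2.2461) + (56.3477) + (-38.8573) + (2.0877) + (3.5602) + (-7.4648) = 13.5961
Denominator Σ(z_t−z̄)² = 227.7288
r_1 = 13.5961 / 227.7288 = 0.060

0.060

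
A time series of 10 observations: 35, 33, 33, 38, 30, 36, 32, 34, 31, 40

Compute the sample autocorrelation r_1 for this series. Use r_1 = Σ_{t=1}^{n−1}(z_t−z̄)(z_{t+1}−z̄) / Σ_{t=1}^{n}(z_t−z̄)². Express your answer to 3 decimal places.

-0.560

Mean z̄ = (35 + 33 + 33 + 38 + 30 + 36 + 32 + 34 + 31 + 40)/10 = 34.2000
Numerator Σ_{t=1}^{9}(z_t−z̄)(z_{t+1}−z̄) = -49.0400
Denominator Σ(z_t−z̄)² = 87.6000
r_1 = -49.0400 / 87.6000 = -0.560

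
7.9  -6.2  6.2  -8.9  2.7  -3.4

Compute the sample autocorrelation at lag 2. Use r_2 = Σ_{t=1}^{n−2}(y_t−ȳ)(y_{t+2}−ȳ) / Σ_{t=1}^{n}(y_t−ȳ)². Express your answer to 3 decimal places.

0.634

Mean ȳ = (7.9 − 6.2 + 6.2 − 8.9 + 2.7 − 3.4)/6 = -0.2833
Σ(y_t−ȳ)(y_{t+2}−ȳ) = (53.0553) + (50.9819) + (19.3419) + (26.8553) = 150.2344
Denominator Σ(y_t−ȳ)² = 236.8683
r_2 = 150.2344 / 236.8683 = 0.634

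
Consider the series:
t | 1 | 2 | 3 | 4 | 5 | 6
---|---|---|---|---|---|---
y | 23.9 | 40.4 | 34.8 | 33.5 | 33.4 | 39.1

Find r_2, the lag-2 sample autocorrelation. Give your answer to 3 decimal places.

-0.085

Mean ȳ = (23.9 + 40.4 + 34.8 + 33.5 + 33.4 + 39.1)/6 = 34.1833
Σ(y_t−ȳ)(y_{t+2}−ȳ) = (-6.3414) + (-4.2481) + (-0.4831) + (-3.3597) = -14.4322
Denominator Σ(y_t−ȳ)² = 170.0283
r_2 = -14.4322 / 170.0283 = -0.085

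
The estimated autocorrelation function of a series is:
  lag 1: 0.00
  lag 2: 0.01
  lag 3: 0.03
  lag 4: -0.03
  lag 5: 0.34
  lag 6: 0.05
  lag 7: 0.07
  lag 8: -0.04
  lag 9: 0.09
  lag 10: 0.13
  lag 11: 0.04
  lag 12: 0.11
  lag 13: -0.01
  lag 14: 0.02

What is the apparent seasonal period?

5

The largest autocorrelation is r_5 = 0.34; the remaining lags stay at or below 0.13.
The dominant spike at lag 5 indicates a seasonal period of 5.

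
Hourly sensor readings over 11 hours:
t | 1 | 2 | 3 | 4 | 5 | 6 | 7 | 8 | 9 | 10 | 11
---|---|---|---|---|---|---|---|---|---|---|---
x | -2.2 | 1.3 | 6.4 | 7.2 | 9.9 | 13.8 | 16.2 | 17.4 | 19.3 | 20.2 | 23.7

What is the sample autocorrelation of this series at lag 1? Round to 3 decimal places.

0.689

Mean x̄ = (-2.2 + 1.3 + 6.4 + 7.2 + 9.9 + 13.8 + 16.2 + 17.4 + 19.3 + 20.2 + 23.7)/11 = 12.1091
Numerator Σ_{t=1}^{10}(x_t−x̄)(x_{t+1}−x̄) = 470.0845
Denominator Σ(x_t−x̄)² = 682.2691
r_1 = 470.0845 / 682.2691 = 0.689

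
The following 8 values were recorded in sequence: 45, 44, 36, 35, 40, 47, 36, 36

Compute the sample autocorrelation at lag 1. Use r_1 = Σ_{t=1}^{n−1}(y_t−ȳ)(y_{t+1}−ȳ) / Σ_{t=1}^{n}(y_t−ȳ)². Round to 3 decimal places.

0.072

Mean ȳ = (45 + 44 + 36 + 35 + 40 + 47 + 36 + 36)/8 = 39.8750
Deviations from mean: 5.1250, 4.1250, -3.8750, -4.8750, 0.1250, 7.1250, -3.8750, -3.8750
Σ(y_t−ȳ)(y_{t+1}−ȳ) = (21.1406) + (-15.9844) + (18.8906) + (-0.6094) + (0.8906) + (-27.6094) + (15.0156) = 11.7344
Denominator Σ(y_t−ȳ)² = 162.8750
r_1 = 11.7344 / 162.8750 = 0.072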